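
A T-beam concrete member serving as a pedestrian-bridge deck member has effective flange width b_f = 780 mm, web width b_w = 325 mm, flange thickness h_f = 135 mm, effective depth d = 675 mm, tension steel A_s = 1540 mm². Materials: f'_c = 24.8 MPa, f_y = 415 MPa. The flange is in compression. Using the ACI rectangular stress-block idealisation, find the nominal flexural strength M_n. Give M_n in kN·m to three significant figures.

Tension: T = A_s f_y = 1540 × 415 = 639100 N.
Try a within the flange: a = T/(0.85 f'_c b_f) = 639100/(0.85 × 24.8 × 780) = 38.87 mm.
Since a = 38.87 ≤ h_f = 135 mm, the stress block lies entirely in the flange; analyse as a rectangular beam of width b_f.
M_n = T(d − a/2) = 639100 × (675 − 19.435) = 418.97 × 10⁶ N·mm.
M_n = 418.97 kN·m.

M_n ≈ 419 kN·m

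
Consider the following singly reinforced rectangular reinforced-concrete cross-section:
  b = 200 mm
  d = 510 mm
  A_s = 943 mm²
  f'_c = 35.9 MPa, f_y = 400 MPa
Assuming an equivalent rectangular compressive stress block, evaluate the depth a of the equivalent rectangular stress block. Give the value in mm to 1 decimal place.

T = A_s f_y = 943 × 400 = 377200 N = 377.2 kN.
Setting C = 0.85 f'_c a b equal to T: a = 377200/(0.85 × 35.9 × 200) = 61.8 mm.

a ≈ 61.8 mm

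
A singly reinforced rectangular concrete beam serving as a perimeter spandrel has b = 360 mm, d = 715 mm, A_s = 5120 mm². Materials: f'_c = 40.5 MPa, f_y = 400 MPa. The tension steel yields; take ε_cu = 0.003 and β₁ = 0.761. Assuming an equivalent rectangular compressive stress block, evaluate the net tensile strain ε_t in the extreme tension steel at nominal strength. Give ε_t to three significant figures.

ε_t ≈ 0.00688

a = A_s f_y/(0.85 f'_c b) = 165.25 mm.
β₁ = 0.761, so c = a/β₁ = 165.25/0.761 = 217.15 mm.
From the linear strain diagram with ε_cu = 0.003: ε_t = 0.003 (d − c)/c = 0.003 × (715 − 217.15)/217.15 = 0.00688.
Since ε_t ≥ 0.005, the section is tension-controlled.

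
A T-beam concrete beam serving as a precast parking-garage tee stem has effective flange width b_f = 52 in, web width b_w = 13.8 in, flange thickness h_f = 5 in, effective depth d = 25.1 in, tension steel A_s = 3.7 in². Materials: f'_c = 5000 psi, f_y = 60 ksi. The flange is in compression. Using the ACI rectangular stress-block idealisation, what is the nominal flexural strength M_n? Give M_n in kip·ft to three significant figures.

Tension: T = A_s f_y = 3.7 × 60 = 222 kips.
Try a within the flange: a = T/(0.85 f'_c b_f) = 222/(0.85 × 5 × 52) = 1.005 in.
Since a = 1.005 ≤ h_f = 5 in, the stress block lies entirely in the flange; analyse as a rectangular beam of width b_f.
M_n = T(d − a/2) = 222 × (25.1 − 0.5025) = 5460.6 kip·in.
M_n = 5460.6/12 = 455.05 kip·ft.

M_n ≈ 455 kip·ft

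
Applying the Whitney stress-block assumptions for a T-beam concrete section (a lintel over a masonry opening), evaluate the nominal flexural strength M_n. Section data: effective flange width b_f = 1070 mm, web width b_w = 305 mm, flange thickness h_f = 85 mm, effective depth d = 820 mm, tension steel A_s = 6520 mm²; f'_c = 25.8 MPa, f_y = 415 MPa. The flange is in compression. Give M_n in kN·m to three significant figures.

Tension: T = A_s f_y = 6520 × 415 = 2705800 N.
Try a within the flange: a = T/(0.85 f'_c b_f) = 2705800/(0.85 × 25.8 × 1070) = 115.31 mm.
a = 115.31 > h_f = 85 mm: the block extends into the web. Split into flange-overhang and web parts.
C_f = 0.85 f'_c (b_f − b_w) h_f = 0.85 × 25.8 × (1070 − 305) × 85 = 1425998 N.
Remaining web compression depth: a_w = (T − C_f)/(0.85 f'_c b_w) = (2705800 − 1425998)/(0.85 × 25.8 × 305) = 191.34 mm.
M_n = C_f(d − h_f/2) + (T − C_f)(d − a_w/2) = 1425998 × (820 − 42.5) + 1279802 × (820 − 95.67) = 1108.71 + 927.00 = 2035.71 × 10⁶ N·mm.
M_n = 2035.71 kN·m.

M_n ≈ 2040 kN·m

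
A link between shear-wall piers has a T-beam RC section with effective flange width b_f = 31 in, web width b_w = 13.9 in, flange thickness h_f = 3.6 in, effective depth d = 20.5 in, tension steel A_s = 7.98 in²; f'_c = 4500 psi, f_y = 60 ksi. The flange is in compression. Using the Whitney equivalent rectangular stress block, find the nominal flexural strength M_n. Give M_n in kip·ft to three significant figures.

Tension: T = A_s f_y = 7.98 × 60 = 478.8 kips.
Try a within the flange: a = T/(0.85 f'_c b_f) = 478.8/(0.85 × 4.5 × 31) = 4.038 in.
a = 4.038 > h_f = 3.6 in: the block extends into the web. Split into flange-overhang and web parts.
C_f = 0.85 f'_c (b_f − b_w) h_f = 0.85 × 4.5 × (31 − 13.9) × 3.6 = 235.5 kips.
Remaining web compression depth: a_w = (T − C_f)/(0.85 f'_c b_w) = (478.8 − 235.5)/(0.85 × 4.5 × 13.9) = 4.576 in.
M_n = C_f(d − h_f/2) + (T − C_f)(d − a_w/2) = 235.5 × (20.5 − 1.8) + 243.3 × (20.5 − 2.288) = 4403.9 + 4431.0 = 8834.9 kip·in.
M_n = 8834.9/12 = 736.24 kip·ft.

M_n ≈ 736 kip·ft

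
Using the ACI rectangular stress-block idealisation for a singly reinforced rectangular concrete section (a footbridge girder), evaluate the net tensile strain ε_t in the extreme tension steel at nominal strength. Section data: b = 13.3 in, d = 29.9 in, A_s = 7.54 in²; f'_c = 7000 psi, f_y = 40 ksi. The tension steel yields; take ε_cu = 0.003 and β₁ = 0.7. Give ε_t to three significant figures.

ε_t ≈ 0.0135

a = A_s f_y/(0.85 f'_c b) = 3.811 in.
β₁ = 0.7, so c = a/β₁ = 3.811/0.7 = 5.444 in.
From the linear strain diagram with ε_cu = 0.003: ε_t = 0.003 (d − c)/c = 0.003 × (29.9 − 5.444)/5.444 = 0.0135.
Since ε_t ≥ 0.005, the section is tension-controlled.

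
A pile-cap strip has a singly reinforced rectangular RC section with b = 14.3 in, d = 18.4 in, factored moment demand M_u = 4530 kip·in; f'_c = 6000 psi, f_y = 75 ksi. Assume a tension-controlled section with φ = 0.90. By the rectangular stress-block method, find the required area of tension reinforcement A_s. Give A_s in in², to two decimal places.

M_n = M_u/φ = 4530/0.90 = 5033.33 kip·in.
From M_n = 0.85 f'_c a b (d − a/2):
a = d − √(d² − 2M_n/(0.85 f'_c b)) = 18.4 − √(18.4² − 2 × 5033.33/(0.85 × 6 × 14.3)) = 4.239 in.
A_s = 0.85 f'_c a b / f_y = 0.85 × 6 × 4.239 × 14.3 / 75 = 4.122 in².

A_s ≈ 4.12 in²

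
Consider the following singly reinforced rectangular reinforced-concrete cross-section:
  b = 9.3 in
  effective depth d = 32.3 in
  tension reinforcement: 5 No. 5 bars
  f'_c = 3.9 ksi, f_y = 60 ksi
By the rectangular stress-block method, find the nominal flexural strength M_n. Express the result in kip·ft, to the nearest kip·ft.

M_n ≈ 239 kip·ft

A_s = 5 × 0.31 = 1.55 in².
T = A_s f_y = 1.55 × 60 = 93 kips.
a = T/(0.85 f'_c b) = 93/(0.85 × 3.9 × 9.3) = 3.017 in.
M_n = T(d − a/2) = 93 × (32.3 − 1.5085) = 2863.6 kip·in = 2863.6/12 = 238.63 kip·ft.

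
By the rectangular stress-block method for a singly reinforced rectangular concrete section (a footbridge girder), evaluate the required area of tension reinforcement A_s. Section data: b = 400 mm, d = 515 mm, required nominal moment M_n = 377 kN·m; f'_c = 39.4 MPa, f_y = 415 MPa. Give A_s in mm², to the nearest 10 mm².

With M_n = 0.85 f'_c a b (d − a/2), solve the quadratic for a:
a = d − √(d² − 2M_n/(0.85 f'_c b)) = 515 − √(515² − 2 × 377×10⁶/(0.85 × 39.4 × 400)) = 57.90 mm.
A_s = 0.85 f'_c a b / f_y = 0.85 × 39.4 × 57.90 × 400 / 415 = 1869.0 mm².

A_s ≈ 1870 mm²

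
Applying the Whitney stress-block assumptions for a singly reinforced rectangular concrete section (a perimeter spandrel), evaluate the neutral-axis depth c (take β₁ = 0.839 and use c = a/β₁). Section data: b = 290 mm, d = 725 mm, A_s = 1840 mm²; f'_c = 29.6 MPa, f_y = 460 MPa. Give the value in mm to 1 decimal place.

T = A_s f_y = 1840 × 460 = 846400 N = 846.4 kN.
Setting C = 0.85 f'_c a b equal to T: a = 846400/(0.85 × 29.6 × 290) = 116.002 mm.
With β₁ = 0.839, c = a/β₁ = 116.002/0.839 = 138.3 mm.

c ≈ 138.3 mm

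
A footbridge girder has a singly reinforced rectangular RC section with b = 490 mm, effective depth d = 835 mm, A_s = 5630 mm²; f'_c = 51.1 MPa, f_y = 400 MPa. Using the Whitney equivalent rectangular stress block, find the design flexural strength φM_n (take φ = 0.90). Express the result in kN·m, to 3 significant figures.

T = A_s f_y = 5630 × 400 = 2252000 N = 2252 kN.
From C = T: a = T/(0.85 f'_c b) = 2252000/(0.85 × 51.1 × 490) = 105.81 mm.
M_n = T(d − a/2) = 2252 kN × (835 − 52.905) mm = 1761.28 kN·m.
φM_n = 0.90 × 1761.28 = 1585.15 kN·m.

φM_n ≈ 1590 kN·m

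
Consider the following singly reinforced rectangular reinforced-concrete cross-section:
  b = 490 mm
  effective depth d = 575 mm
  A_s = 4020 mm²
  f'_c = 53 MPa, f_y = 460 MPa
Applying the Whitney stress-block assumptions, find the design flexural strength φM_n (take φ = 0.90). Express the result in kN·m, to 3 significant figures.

φM_n ≈ 887 kN·m

T = A_s f_y = 4020 × 460 = 1849200 N = 1849.2 kN.
From C = T: a = T/(0.85 f'_c b) = 1849200/(0.85 × 53 × 490) = 83.77 mm.
M_n = T(d − a/2) = 1849.2 kN × (575 − 41.885) mm = 985.84 kN·m.
φM_n = 0.90 × 985.84 = 887.26 kN·m.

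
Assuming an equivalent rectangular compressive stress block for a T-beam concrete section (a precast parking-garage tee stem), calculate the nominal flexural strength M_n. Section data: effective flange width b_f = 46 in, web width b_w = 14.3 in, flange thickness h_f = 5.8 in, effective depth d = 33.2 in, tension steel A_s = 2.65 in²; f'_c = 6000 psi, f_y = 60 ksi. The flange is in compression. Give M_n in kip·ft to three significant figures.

M_n ≈ 435 kip·ft

Tension: T = A_s f_y = 2.65 × 60 = 159 kips.
Try a within the flange: a = T/(0.85 f'_c b_f) = 159/(0.85 × 6 × 46) = 0.678 in.
Since a = 0.678 ≤ h_f = 5.8 in, the stress block lies entirely in the flange; analyse as a rectangular beam of width b_f.
M_n = T(d − a/2) = 159 × (33.2 − 0.339) = 5224.9 kip·in.
M_n = 5224.9/12 = 435.41 kip·ft.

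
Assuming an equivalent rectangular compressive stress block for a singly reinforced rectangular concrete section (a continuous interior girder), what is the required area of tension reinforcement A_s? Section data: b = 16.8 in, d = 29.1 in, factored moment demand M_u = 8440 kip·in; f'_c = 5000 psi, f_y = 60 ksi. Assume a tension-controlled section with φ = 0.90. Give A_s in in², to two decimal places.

M_n = M_u/φ = 8440/0.90 = 9377.78 kip·in.
From M_n = 0.85 f'_c a b (d − a/2):
a = d − √(d² − 2M_n/(0.85 f'_c b)) = 29.1 − √(29.1² − 2 × 9377.78/(0.85 × 5 × 16.8)) = 4.931 in.
A_s = 0.85 f'_c a b / f_y = 0.85 × 5 × 4.931 × 16.8 / 60 = 5.868 in².

A_s ≈ 5.87 in²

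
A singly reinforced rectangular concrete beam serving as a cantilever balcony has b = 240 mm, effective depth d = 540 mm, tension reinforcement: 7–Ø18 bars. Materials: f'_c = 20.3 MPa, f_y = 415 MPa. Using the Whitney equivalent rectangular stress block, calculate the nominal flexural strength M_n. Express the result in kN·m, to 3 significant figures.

A_s = 7 × 254 = 1778 mm².
T = A_s f_y = 1778 × 415 = 737870 N = 737.87 kN.
From C = T: a = T/(0.85 f'_c b) = 737870/(0.85 × 20.3 × 240) = 178.18 mm.
M_n = T(d − a/2) = 737.87 kN × (540 − 89.09) mm = 332.71 kN·m.

M_n ≈ 333 kN·m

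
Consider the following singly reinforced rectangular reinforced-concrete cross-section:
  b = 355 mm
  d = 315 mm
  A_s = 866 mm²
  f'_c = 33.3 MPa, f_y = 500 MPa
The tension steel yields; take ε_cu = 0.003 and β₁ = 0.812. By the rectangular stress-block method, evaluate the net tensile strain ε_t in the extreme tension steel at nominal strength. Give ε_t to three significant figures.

a = A_s f_y/(0.85 f'_c b) = 43.09 mm.
β₁ = 0.812, so c = a/β₁ = 43.09/0.812 = 53.07 mm.
From the linear strain diagram with ε_cu = 0.003: ε_t = 0.003 (d − c)/c = 0.003 × (315 − 53.07)/53.07 = 0.0148.
Since ε_t ≥ 0.005, the section is tension-controlled.

ε_t ≈ 0.0148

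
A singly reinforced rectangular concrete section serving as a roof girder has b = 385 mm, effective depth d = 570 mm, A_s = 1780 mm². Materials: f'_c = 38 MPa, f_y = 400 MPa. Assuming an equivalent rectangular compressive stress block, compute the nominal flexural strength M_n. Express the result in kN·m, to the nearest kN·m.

M_n ≈ 385 kN·m

T = A_s f_y = 1780 × 400 = 712000 N = 712 kN.
From C = T: a = T/(0.85 f'_c b) = 712000/(0.85 × 38 × 385) = 57.26 mm.
M_n = T(d − a/2) = 712 kN × (570 − 28.63) mm = 385.46 kN·m.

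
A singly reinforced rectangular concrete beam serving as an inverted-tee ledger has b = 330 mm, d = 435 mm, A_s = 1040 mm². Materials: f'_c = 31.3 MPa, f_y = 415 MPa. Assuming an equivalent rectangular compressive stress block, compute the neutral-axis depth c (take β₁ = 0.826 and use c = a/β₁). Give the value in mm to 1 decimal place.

T = A_s f_y = 1040 × 415 = 431600 N = 431.6 kN.
Setting C = 0.85 f'_c a b equal to T: a = 431600/(0.85 × 31.3 × 330) = 49.159 mm.
With β₁ = 0.826, c = a/β₁ = 49.159/0.826 = 59.5 mm.

c ≈ 59.5 mm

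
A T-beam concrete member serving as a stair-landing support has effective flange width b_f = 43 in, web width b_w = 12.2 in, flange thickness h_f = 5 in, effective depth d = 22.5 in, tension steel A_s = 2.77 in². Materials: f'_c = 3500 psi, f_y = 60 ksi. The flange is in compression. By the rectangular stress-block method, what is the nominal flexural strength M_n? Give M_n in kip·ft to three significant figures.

M_n ≈ 303 kip·ft

Tension: T = A_s f_y = 2.77 × 60 = 166.2 kips.
Try a within the flange: a = T/(0.85 f'_c b_f) = 166.2/(0.85 × 3.5 × 43) = 1.299 in.
Since a = 1.299 ≤ h_f = 5 in, the stress block lies entirely in the flange; analyse as a rectangular beam of width b_f.
M_n = T(d − a/2) = 166.2 × (22.5 − 0.6495) = 3631.6 kip·in.
M_n = 3631.6/12 = 302.63 kip·ft.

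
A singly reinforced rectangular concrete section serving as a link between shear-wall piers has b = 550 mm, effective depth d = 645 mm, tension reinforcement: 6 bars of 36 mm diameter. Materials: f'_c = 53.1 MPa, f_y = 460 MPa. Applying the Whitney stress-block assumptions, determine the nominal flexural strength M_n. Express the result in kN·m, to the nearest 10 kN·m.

M_n ≈ 1650 kN·m

A_s = 6 × 1018 = 6108 mm².
T = A_s f_y = 6108 × 460 = 2809680 N = 2809.68 kN.
From C = T: a = T/(0.85 f'_c b) = 2809680/(0.85 × 53.1 × 550) = 113.18 mm.
M_n = T(d − a/2) = 2809.68 kN × (645 − 56.59) mm = 1653.24 kN·m.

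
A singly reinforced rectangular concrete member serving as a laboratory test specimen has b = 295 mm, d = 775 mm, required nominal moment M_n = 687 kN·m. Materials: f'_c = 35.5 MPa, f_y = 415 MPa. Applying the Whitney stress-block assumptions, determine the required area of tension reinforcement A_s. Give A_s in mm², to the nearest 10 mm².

With M_n = 0.85 f'_c a b (d − a/2), solve the quadratic for a:
a = d − √(d² − 2M_n/(0.85 f'_c b)) = 775 − √(775² − 2 × 687×10⁶/(0.85 × 35.5 × 295)) = 106.96 mm.
A_s = 0.85 f'_c a b / f_y = 0.85 × 35.5 × 106.96 × 295 / 415 = 2294.3 mm².

A_s ≈ 2290 mm²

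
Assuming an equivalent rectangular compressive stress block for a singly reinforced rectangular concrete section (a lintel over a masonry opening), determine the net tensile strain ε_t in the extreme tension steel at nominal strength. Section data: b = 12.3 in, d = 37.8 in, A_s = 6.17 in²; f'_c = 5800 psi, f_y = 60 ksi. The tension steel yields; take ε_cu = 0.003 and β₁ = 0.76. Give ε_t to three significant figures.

a = A_s f_y/(0.85 f'_c b) = 6.105 in.
β₁ = 0.76, so c = a/β₁ = 6.105/0.76 = 8.033 in.
From the linear strain diagram with ε_cu = 0.003: ε_t = 0.003 (d − c)/c = 0.003 × (37.8 − 8.033)/8.033 = 0.0111.
Since ε_t ≥ 0.005, the section is tension-controlled.

ε_t ≈ 0.0111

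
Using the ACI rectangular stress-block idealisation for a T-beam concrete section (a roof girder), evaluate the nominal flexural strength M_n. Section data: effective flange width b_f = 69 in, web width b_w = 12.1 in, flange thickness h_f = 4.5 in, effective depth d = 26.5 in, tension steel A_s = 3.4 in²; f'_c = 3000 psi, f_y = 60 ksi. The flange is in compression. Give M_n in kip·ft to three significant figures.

M_n ≈ 441 kip·ft

Tension: T = A_s f_y = 3.4 × 60 = 204 kips.
Try a within the flange: a = T/(0.85 f'_c b_f) = 204/(0.85 × 3 × 69) = 1.159 in.
Since a = 1.159 ≤ h_f = 4.5 in, the stress block lies entirely in the flange; analyse as a rectangular beam of width b_f.
M_n = T(d − a/2) = 204 × (26.5 − 0.5795) = 5287.8 kip·in.
M_n = 5287.8/12 = 440.65 kip·ft.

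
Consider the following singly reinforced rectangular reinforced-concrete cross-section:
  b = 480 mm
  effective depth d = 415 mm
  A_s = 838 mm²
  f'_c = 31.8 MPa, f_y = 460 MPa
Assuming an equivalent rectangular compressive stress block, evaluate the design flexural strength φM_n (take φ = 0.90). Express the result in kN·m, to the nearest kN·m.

T = A_s f_y = 838 × 460 = 385480 N = 385.48 kN.
From C = T: a = T/(0.85 f'_c b) = 385480/(0.85 × 31.8 × 480) = 29.71 mm.
M_n = T(d − a/2) = 385.48 kN × (415 − 14.855) mm = 154.25 kN·m.
φM_n = 0.90 × 154.25 = 138.83 kN·m.

φM_n ≈ 139 kN·m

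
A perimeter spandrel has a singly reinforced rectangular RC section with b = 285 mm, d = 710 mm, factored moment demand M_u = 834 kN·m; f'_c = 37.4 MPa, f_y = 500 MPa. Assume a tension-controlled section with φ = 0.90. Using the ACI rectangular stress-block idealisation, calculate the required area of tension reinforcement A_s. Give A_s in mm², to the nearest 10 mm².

M_n = M_u/φ = 834/0.90 = 926.667 kN·m.
With M_n = 0.85 f'_c a b (d − a/2), solve the quadratic for a:
a = d − √(d² − 2M_n/(0.85 f'_c b)) = 710 − √(710² − 2 × 926.667×10⁶/(0.85 × 37.4 × 285)) = 162.70 mm.
A_s = 0.85 f'_c a b / f_y = 0.85 × 37.4 × 162.70 × 285 / 500 = 2948.2 mm².

A_s ≈ 2950 mm²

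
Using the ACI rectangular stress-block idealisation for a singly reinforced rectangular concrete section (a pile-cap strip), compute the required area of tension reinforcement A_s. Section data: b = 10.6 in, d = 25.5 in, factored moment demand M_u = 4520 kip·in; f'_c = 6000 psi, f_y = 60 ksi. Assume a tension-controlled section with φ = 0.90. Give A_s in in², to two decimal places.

A_s ≈ 3.56 in²

M_n = M_u/φ = 4520/0.90 = 5022.22 kip·in.
From M_n = 0.85 f'_c a b (d − a/2):
a = d − √(d² − 2M_n/(0.85 f'_c b)) = 25.5 − √(25.5² − 2 × 5022.22/(0.85 × 6 × 10.6)) = 3.949 in.
A_s = 0.85 f'_c a b / f_y = 0.85 × 6 × 3.949 × 10.6 / 60 = 3.558 in².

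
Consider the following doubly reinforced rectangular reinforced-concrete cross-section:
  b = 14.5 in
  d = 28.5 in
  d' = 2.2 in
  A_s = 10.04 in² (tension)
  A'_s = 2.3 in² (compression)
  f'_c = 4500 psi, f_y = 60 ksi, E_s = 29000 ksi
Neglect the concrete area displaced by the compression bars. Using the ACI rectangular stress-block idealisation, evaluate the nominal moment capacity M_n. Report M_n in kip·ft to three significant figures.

M_n ≈ 1240 kip·ft

Assume both steels yield.
a = (A_s − A'_s) f_y/(0.85 f'_c b) = (10.04 − 2.3) × 60/(0.85 × 4.5 × 14.5) = 8.373 in.
c = a/β₁ = 8.373/0.825 = 10.149 in; ε'_s = 0.003(c − d')/c = 0.0023 ≥ ε_y = 0.0021, so the compression steel yields.
M_n = (A_s − A'_s) f_y (d − a/2) + A'_s f_y (d − d') = 464.4 × (28.5 − 4.1865) + 138 × (28.5 − 2.2) = 11291.2 + 3629.4 = 14920.6 kip·in = 14920.6/12 = 1243.38 kip·ft.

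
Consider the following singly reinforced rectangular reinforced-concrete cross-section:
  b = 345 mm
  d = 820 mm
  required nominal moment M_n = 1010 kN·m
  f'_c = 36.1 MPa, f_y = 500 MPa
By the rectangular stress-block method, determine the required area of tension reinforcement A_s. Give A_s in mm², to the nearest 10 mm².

With M_n = 0.85 f'_c a b (d − a/2), solve the quadratic for a:
a = d − √(d² − 2M_n/(0.85 f'_c b)) = 820 − √(820² − 2 × 1010×10⁶/(0.85 × 36.1 × 345)) = 126.03 mm.
A_s = 0.85 f'_c a b / f_y = 0.85 × 36.1 × 126.03 × 345 / 500 = 2668.4 mm².

A_s ≈ 2670 mm²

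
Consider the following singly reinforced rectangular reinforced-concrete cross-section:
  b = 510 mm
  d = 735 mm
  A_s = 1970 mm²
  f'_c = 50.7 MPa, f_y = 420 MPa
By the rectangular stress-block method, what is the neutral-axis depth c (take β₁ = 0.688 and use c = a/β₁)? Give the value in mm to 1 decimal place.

T = A_s f_y = 1970 × 420 = 827400 N = 827.4 kN.
Setting C = 0.85 f'_c a b equal to T: a = 827400/(0.85 × 50.7 × 510) = 37.646 mm.
With β₁ = 0.688, c = a/β₁ = 37.646/0.688 = 54.7 mm.

c ≈ 54.7 mm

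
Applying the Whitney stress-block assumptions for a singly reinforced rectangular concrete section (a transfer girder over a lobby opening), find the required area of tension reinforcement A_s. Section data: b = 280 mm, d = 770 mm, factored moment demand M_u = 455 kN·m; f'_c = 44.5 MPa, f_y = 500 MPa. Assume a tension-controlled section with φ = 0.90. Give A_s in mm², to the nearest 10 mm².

M_n = M_u/φ = 455/0.90 = 505.556 kN·m.
With M_n = 0.85 f'_c a b (d − a/2), solve the quadratic for a:
a = d − √(d² − 2M_n/(0.85 f'_c b)) = 770 − √(770² − 2 × 505.556×10⁶/(0.85 × 44.5 × 280)) = 64.71 mm.
A_s = 0.85 f'_c a b / f_y = 0.85 × 44.5 × 64.71 × 280 / 500 = 1370.7 mm².

A_s ≈ 1370 mm²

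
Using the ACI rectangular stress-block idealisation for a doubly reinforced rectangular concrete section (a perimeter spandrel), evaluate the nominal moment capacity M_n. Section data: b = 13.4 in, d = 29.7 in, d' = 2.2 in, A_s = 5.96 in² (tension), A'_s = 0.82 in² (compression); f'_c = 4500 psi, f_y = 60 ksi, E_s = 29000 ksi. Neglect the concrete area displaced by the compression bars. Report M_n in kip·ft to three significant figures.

M_n ≈ 799 kip·ft

Assume both steels yield.
a = (A_s − A'_s) f_y/(0.85 f'_c b) = (5.96 − 0.82) × 60/(0.85 × 4.5 × 13.4) = 6.017 in.
c = a/β₁ = 6.017/0.825 = 7.293 in; ε'_s = 0.003(c − d')/c = 0.0021 ≥ ε_y = 0.0021, so the compression steel yields.
M_n = (A_s − A'_s) f_y (d − a/2) + A'_s f_y (d − d') = 308.4 × (29.7 − 3.0085) + 49.2 × (29.7 − 2.2) = 8231.7 + 1353.0 = 9584.7 kip·in = 9584.7/12 = 798.73 kip·ft.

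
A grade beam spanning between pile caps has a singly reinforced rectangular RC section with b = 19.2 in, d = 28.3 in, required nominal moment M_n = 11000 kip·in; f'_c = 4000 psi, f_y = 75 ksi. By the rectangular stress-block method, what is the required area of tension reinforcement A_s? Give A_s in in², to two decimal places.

From M_n = 0.85 f'_c a b (d − a/2):
a = d − √(d² − 2M_n/(0.85 f'_c b)) = 28.3 − √(28.3² − 2 × 11000/(0.85 × 4 × 19.2)) = 6.762 in.
A_s = 0.85 f'_c a b / f_y = 0.85 × 4 × 6.762 × 19.2 / 75 = 5.886 in².

A_s ≈ 5.89 in²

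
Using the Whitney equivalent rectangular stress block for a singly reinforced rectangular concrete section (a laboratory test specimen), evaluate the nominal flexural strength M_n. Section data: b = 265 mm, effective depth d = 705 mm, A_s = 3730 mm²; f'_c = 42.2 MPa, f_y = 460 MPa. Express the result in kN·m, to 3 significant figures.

M_n ≈ 1050 kN·m

T = A_s f_y = 3730 × 460 = 1715800 N = 1715.8 kN.
From C = T: a = T/(0.85 f'_c b) = 1715800/(0.85 × 42.2 × 265) = 180.51 mm.
M_n = T(d − a/2) = 1715.8 kN × (705 − 90.255) mm = 1054.78 kN·m.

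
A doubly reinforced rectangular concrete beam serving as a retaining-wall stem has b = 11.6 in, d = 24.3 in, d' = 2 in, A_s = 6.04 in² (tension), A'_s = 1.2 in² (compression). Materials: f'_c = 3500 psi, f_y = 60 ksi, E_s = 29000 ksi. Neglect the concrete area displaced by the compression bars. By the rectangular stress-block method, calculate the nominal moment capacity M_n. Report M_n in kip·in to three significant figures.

M_n ≈ 7440 kip·in

Assume both steels yield.
a = (A_s − A'_s) f_y/(0.85 f'_c b) = (6.04 − 1.2) × 60/(0.85 × 3.5 × 11.6) = 8.415 in.
c = a/β₁ = 8.415/0.85 = 9.900 in; ε'_s = 0.003(c − d')/c = 0.0024 ≥ ε_y = 0.0021, so the compression steel yields.
M_n = (A_s − A'_s) f_y (d − a/2) + A'_s f_y (d − d') = 290.4 × (24.3 − 4.2075) + 72 × (24.3 − 2) = 5834.9 + 1605.6 = 7440.5 kip·in.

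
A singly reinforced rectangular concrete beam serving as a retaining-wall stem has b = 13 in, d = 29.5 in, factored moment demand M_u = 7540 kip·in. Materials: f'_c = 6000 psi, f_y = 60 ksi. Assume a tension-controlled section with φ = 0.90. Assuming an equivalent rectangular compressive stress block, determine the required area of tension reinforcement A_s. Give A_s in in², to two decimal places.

A_s ≈ 5.14 in²

M_n = M_u/φ = 7540/0.90 = 8377.78 kip·in.
From M_n = 0.85 f'_c a b (d − a/2):
a = d − √(d² − 2M_n/(0.85 f'_c b)) = 29.5 − √(29.5² − 2 × 8377.78/(0.85 × 6 × 13)) = 4.650 in.
A_s = 0.85 f'_c a b / f_y = 0.85 × 6 × 4.650 × 13 / 60 = 5.138 in².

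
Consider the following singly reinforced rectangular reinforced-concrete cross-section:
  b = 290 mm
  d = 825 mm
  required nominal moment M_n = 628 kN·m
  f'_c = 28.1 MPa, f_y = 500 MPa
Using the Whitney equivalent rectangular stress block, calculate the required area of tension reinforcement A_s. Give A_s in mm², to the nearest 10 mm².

With M_n = 0.85 f'_c a b (d − a/2), solve the quadratic for a:
a = d − √(d² − 2M_n/(0.85 f'_c b)) = 825 − √(825² − 2 × 628×10⁶/(0.85 × 28.1 × 290)) = 118.39 mm.
A_s = 0.85 f'_c a b / f_y = 0.85 × 28.1 × 118.39 × 290 / 500 = 1640.1 mm².

A_s ≈ 1640 mm²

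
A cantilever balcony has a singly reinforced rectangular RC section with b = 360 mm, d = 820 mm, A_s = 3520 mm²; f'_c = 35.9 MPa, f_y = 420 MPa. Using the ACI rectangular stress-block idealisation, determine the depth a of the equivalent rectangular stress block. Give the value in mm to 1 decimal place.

T = A_s f_y = 3520 × 420 = 1478400 N = 1478.4 kN.
Setting C = 0.85 f'_c a b equal to T: a = 1478400/(0.85 × 35.9 × 360) = 134.6 mm.

a ≈ 134.6 mm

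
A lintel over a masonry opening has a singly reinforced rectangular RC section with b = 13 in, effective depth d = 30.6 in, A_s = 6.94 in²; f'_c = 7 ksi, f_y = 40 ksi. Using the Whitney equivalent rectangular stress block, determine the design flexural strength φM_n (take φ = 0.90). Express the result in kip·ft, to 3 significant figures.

T = A_s f_y = 6.94 × 40 = 277.6 kips.
a = T/(0.85 f'_c b) = 277.6/(0.85 × 7 × 13) = 3.589 in.
M_n = T(d − a/2) = 277.6 × (30.6 − 1.7945) = 7996.4 kip·in = 7996.4/12 = 666.37 kip·ft.
φM_n = 0.90 × 666.37 = 599.73 kip·ft.

φM_n ≈ 600 kip·ft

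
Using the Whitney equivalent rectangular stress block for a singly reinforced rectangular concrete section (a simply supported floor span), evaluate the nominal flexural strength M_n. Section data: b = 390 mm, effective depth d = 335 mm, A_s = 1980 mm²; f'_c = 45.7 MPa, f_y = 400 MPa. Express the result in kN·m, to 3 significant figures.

M_n ≈ 245 kN·m

T = A_s f_y = 1980 × 400 = 792000 N = 792 kN.
From C = T: a = T/(0.85 f'_c b) = 792000/(0.85 × 45.7 × 390) = 52.28 mm.
M_n = T(d − a/2) = 792 kN × (335 − 26.14) mm = 244.62 kN·m.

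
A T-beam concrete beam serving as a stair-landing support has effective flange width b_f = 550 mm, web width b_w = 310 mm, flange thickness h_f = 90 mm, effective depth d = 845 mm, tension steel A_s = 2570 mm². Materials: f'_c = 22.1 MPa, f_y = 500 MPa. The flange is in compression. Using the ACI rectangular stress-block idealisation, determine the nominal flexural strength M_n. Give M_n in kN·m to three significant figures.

M_n ≈ 1000 kN·m

Tension: T = A_s f_y = 2570 × 500 = 1285000 N.
Try a within the flange: a = T/(0.85 f'_c b_f) = 1285000/(0.85 × 22.1 × 550) = 124.37 mm.
a = 124.37 > h_f = 90 mm: the block extends into the web. Split into flange-overhang and web parts.
C_f = 0.85 f'_c (b_f − b_w) h_f = 0.85 × 22.1 × (550 − 310) × 90 = 405756 N.
Remaining web compression depth: a_w = (T − C_f)/(0.85 f'_c b_w) = (1285000 − 405756)/(0.85 × 22.1 × 310) = 150.99 mm.
M_n = C_f(d − h_f/2) + (T − C_f)(d − a_w/2) = 405756 × (845 − 45) + 879244 × (845 − 75.495) = 324.60 + 676.58 = 1001.18 × 10⁶ N·mm.
M_n = 1001.18 kN·m.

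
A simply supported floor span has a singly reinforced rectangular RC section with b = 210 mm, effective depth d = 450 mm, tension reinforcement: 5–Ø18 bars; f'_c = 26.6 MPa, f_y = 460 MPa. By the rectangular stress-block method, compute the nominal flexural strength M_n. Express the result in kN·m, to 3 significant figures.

M_n ≈ 227 kN·m

A_s = 5 × 254 = 1270 mm².
T = A_s f_y = 1270 × 460 = 584200 N = 584.2 kN.
From C = T: a = T/(0.85 f'_c b) = 584200/(0.85 × 26.6 × 210) = 123.04 mm.
M_n = T(d − a/2) = 584.2 kN × (450 − 61.52) mm = 226.95 kN·m.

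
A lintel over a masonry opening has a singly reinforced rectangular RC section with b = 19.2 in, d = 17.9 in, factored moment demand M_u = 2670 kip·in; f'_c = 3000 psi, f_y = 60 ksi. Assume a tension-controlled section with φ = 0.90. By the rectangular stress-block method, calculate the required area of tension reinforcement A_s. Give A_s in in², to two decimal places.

M_n = M_u/φ = 2670/0.90 = 2966.67 kip·in.
From M_n = 0.85 f'_c a b (d − a/2):
a = d − √(d² − 2M_n/(0.85 f'_c b)) = 17.9 − √(17.9² − 2 × 2966.67/(0.85 × 3 × 19.2)) = 3.785 in.
A_s = 0.85 f'_c a b / f_y = 0.85 × 3 × 3.785 × 19.2 / 60 = 3.089 in².

A_s ≈ 3.09 in²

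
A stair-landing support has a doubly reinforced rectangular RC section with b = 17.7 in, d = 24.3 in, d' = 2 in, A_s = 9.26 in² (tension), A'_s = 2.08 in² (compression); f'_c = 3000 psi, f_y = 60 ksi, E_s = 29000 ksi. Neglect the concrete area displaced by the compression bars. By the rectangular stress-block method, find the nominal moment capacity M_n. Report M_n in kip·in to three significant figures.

Assume both steels yield.
a = (A_s − A'_s) f_y/(0.85 f'_c b) = (9.26 − 2.08) × 60/(0.85 × 3 × 17.7) = 9.545 in.
c = a/β₁ = 9.545/0.85 = 11.229 in; ε'_s = 0.003(c − d')/c = 0.0025 ≥ ε_y = 0.0021, so the compression steel yields.
M_n = (A_s − A'_s) f_y (d − a/2) + A'_s f_y (d − d') = 430.8 × (24.3 − 4.7725) + 124.8 × (24.3 − 2) = 8412.4 + 2783.0 = 11195.4 kip·in.

M_n ≈ 11200 kip·in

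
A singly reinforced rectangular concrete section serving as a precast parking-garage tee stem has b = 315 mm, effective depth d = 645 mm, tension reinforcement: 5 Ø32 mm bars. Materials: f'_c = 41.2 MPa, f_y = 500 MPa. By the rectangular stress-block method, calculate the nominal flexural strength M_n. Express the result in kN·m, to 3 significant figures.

M_n ≈ 1110 kN·m

A_s = 5 × 804 = 4020 mm².
T = A_s f_y = 4020 × 500 = 2010000 N = 2010 kN.
From C = T: a = T/(0.85 f'_c b) = 2010000/(0.85 × 41.2 × 315) = 182.21 mm.
M_n = T(d − a/2) = 2010 kN × (645 − 91.105) mm = 1113.33 kN·m.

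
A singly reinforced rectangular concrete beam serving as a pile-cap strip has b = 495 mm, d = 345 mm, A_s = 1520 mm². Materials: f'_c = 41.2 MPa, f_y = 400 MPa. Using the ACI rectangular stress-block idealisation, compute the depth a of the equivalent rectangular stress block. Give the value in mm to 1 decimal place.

a ≈ 35.1 mm

T = A_s f_y = 1520 × 400 = 608000 N = 608 kN.
Setting C = 0.85 f'_c a b equal to T: a = 608000/(0.85 × 41.2 × 495) = 35.1 mm.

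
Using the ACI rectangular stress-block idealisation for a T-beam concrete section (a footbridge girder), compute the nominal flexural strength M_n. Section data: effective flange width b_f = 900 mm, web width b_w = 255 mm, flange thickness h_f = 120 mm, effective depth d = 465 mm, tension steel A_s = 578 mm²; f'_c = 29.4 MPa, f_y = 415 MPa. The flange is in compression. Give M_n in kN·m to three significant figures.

Tension: T = A_s f_y = 578 × 415 = 239870 N.
Try a within the flange: a = T/(0.85 f'_c b_f) = 239870/(0.85 × 29.4 × 900) = 10.67 mm.
Since a = 10.67 ≤ h_f = 120 mm, the stress block lies entirely in the flange; analyse as a rectangular beam of width b_f.
M_n = T(d − a/2) = 239870 × (465 − 5.335) = 110.26 × 10⁶ N·mm.
M_n = 110.26 kN·m.

M_n ≈ 110 kN·m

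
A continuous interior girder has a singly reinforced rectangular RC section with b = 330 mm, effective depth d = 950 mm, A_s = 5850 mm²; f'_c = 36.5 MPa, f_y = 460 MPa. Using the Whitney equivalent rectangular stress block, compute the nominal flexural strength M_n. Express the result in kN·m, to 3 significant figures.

T = A_s f_y = 5850 × 460 = 2691000 N = 2691 kN.
From C = T: a = T/(0.85 f'_c b) = 2691000/(0.85 × 36.5 × 330) = 262.84 mm.
M_n = T(d − a/2) = 2691 kN × (950 − 131.42) mm = 2202.80 kN·m.

M_n ≈ 2200 kN·m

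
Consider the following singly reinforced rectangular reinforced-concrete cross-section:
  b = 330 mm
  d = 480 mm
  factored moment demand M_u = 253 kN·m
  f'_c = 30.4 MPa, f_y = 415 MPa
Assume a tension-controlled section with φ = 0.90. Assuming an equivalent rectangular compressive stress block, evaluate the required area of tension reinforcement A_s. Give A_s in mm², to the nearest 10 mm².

M_n = M_u/φ = 253/0.90 = 281.111 kN·m.
With M_n = 0.85 f'_c a b (d − a/2), solve the quadratic for a:
a = d − √(d² − 2M_n/(0.85 f'_c b)) = 480 − √(480² − 2 × 281.111×10⁶/(0.85 × 30.4 × 330)) = 74.45 mm.
A_s = 0.85 f'_c a b / f_y = 0.85 × 30.4 × 74.45 × 330 / 415 = 1529.8 mm².

A_s ≈ 1530 mm²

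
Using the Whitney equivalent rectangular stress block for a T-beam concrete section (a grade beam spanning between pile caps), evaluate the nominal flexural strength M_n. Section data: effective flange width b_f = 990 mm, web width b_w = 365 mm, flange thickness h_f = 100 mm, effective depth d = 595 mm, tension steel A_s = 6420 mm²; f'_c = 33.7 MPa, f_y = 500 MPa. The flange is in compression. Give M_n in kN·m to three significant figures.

Tension: T = A_s f_y = 6420 × 500 = 3210000 N.
Try a within the flange: a = T/(0.85 f'_c b_f) = 3210000/(0.85 × 33.7 × 990) = 113.19 mm.
a = 113.19 > h_f = 100 mm: the block extends into the web. Split into flange-overhang and web parts.
C_f = 0.85 f'_c (b_f − b_w) h_f = 0.85 × 33.7 × (990 − 365) × 100 = 1790313 N.
Remaining web compression depth: a_w = (T − C_f)/(0.85 f'_c b_w) = (3210000 − 1790313)/(0.85 × 33.7 × 365) = 135.78 mm.
M_n = C_f(d − h_f/2) + (T − C_f)(d − a_w/2) = 1790313 × (595 − 50) + 1419687 × (595 − 67.89) = 975.72 + 748.33 = 1724.05 × 10⁶ N·mm.
M_n = 1724.05 kN·m.

M_n ≈ 1720 kN·m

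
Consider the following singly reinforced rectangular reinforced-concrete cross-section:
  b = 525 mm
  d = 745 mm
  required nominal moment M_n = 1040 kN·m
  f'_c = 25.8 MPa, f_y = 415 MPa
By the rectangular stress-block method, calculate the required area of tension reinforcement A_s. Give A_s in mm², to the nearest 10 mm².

A_s ≈ 3690 mm²

With M_n = 0.85 f'_c a b (d − a/2), solve the quadratic for a:
a = d − √(d² − 2M_n/(0.85 f'_c b)) = 745 − √(745² − 2 × 1040×10⁶/(0.85 × 25.8 × 525)) = 133.15 mm.
A_s = 0.85 f'_c a b / f_y = 0.85 × 25.8 × 133.15 × 525 / 415 = 3693.9 mm².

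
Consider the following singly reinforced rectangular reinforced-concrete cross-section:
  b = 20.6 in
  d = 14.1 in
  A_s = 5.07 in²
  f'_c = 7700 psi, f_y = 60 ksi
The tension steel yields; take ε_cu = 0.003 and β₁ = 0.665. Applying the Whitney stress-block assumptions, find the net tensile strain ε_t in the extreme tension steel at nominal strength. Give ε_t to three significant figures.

ε_t ≈ 0.00947

a = A_s f_y/(0.85 f'_c b) = 2.256 in.
β₁ = 0.665, so c = a/β₁ = 2.256/0.665 = 3.392 in.
From the linear strain diagram with ε_cu = 0.003: ε_t = 0.003 (d − c)/c = 0.003 × (14.1 − 3.392)/3.392 = 0.00947.
Since ε_t ≥ 0.005, the section is tension-controlled.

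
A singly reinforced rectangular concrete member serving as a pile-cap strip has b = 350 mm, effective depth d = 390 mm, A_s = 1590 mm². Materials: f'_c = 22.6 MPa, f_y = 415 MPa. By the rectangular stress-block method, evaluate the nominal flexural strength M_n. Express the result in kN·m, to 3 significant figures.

M_n ≈ 225 kN·m

T = A_s f_y = 1590 × 415 = 659850 N = 659.85 kN.
From C = T: a = T/(0.85 f'_c b) = 659850/(0.85 × 22.6 × 350) = 98.14 mm.
M_n = T(d − a/2) = 659.85 kN × (390 − 49.07) mm = 224.96 kN·m.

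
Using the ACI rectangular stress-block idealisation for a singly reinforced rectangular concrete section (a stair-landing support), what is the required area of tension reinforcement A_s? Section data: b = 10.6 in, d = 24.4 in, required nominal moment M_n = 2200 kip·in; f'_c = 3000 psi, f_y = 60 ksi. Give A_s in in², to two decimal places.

A_s ≈ 1.62 in²

From M_n = 0.85 f'_c a b (d − a/2):
a = d − √(d² − 2M_n/(0.85 f'_c b)) = 24.4 − √(24.4² − 2 × 2200/(0.85 × 3 × 10.6)) = 3.601 in.
A_s = 0.85 f'_c a b / f_y = 0.85 × 3 × 3.601 × 10.6 / 60 = 1.622 in².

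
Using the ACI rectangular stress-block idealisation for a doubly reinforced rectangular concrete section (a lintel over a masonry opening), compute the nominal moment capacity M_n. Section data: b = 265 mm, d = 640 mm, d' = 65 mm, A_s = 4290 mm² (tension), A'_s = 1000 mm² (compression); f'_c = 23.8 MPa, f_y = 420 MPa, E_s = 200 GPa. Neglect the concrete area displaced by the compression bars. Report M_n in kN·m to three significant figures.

Assume both tension and compression steel yield.
Net tension couple steel: A_s − A'_s = 3290 mm².
a = (A_s − A'_s) f_y / (0.85 f'_c b) = 1381800/(0.85 × 23.8 × 265) = 257.75 mm.
c = a/β₁ = 257.75/0.85 = 303.24 mm; ε'_s = 0.003(c − d')/c = 0.0024 ≥ f_y/E_s = 0.0021, so compression steel does yield.
M_n = (A_s − A'_s) f_y (d − a/2) + A'_s f_y (d − d') = [1381800 × (640 − 128.875) + 420000 × (640 − 65)] × 10⁻⁶ = 706.27 + 241.50 = 947.77 kN·m.

M_n ≈ 948 kN·m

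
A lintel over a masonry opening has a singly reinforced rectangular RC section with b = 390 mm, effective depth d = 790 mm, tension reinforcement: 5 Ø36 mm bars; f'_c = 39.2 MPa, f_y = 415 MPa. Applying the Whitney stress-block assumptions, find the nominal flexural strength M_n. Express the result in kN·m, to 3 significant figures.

A_s = 5 × 1018 = 5090 mm².
T = A_s f_y = 5090 × 415 = 2112350 N = 2112.35 kN.
From C = T: a = T/(0.85 f'_c b) = 2112350/(0.85 × 39.2 × 390) = 162.55 mm.
M_n = T(d − a/2) = 2112.35 kN × (790 − 81.275) mm = 1497.08 kN·m.

M_n ≈ 1500 kN·m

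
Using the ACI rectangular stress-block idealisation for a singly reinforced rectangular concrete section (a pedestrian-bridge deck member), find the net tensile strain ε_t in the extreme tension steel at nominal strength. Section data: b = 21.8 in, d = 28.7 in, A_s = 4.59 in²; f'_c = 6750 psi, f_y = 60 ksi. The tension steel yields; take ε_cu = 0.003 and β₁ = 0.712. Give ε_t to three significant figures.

ε_t ≈ 0.0248

a = A_s f_y/(0.85 f'_c b) = 2.202 in.
β₁ = 0.712, so c = a/β₁ = 2.202/0.712 = 3.093 in.
From the linear strain diagram with ε_cu = 0.003: ε_t = 0.003 (d − c)/c = 0.003 × (28.7 − 3.093)/3.093 = 0.0248.
Since ε_t ≥ 0.005, the section is tension-controlled.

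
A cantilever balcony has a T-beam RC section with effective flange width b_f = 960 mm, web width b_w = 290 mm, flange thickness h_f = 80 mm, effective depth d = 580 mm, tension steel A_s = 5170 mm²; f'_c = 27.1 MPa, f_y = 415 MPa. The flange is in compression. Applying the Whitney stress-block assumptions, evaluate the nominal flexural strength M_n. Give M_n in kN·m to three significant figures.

Tension: T = A_s f_y = 5170 × 415 = 2145550 N.
Try a within the flange: a = T/(0.85 f'_c b_f) = 2145550/(0.85 × 27.1 × 960) = 97.02 mm.
a = 97.02 > h_f = 80 mm: the block extends into the web. Split into flange-overhang and web parts.
C_f = 0.85 f'_c (b_f − b_w) h_f = 0.85 × 27.1 × (960 − 290) × 80 = 1234676 N.
Remaining web compression depth: a_w = (T − C_f)/(0.85 f'_c b_w) = (2145550 − 1234676)/(0.85 × 27.1 × 290) = 136.36 mm.
M_n = C_f(d − h_f/2) + (T − C_f)(d − a_w/2) = 1234676 × (580 − 40) + 910874 × (580 − 68.18) = 666.73 + 466.20 = 1132.93 × 10⁶ N·mm.
M_n = 1132.93 kN·m.

M_n ≈ 1130 kN·m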